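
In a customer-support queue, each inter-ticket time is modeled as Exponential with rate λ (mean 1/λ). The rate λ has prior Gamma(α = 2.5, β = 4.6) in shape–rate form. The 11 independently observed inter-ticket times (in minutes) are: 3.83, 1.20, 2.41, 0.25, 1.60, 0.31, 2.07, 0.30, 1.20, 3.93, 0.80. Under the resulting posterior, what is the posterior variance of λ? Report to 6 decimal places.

With a Gamma(shape α, rate β) prior on the exponential rate λ, the posterior after n observations with total T = Σxᵢ is Gamma(α+n, β+T).
Sum of observations T = 17.90 minutes; n = 11.
Posterior: Gamma(2.5+11, 4.6+17.90) = Gamma(13.5, 22.50).
Var = α/β² = 0.026667.

0.026667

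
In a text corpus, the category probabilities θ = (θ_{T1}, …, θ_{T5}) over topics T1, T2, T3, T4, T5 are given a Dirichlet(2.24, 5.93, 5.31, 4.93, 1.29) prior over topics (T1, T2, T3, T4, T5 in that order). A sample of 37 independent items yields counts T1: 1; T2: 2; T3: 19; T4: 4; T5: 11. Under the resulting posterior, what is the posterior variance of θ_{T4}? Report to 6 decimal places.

The Dirichlet prior is conjugate to the Multinomial likelihood: each posterior αⱼ = prior αⱼ + observed count nⱼ.
Posterior concentration: (3.24, 7.93, 24.31, 8.93, 12.29), total = 56.70.
Var[θ_j] = α_j(Σα−α_j)/((Σα)²(Σα+1)) = 8.93·47.77/(56.70²·57.70) = 0.002300.

0.002300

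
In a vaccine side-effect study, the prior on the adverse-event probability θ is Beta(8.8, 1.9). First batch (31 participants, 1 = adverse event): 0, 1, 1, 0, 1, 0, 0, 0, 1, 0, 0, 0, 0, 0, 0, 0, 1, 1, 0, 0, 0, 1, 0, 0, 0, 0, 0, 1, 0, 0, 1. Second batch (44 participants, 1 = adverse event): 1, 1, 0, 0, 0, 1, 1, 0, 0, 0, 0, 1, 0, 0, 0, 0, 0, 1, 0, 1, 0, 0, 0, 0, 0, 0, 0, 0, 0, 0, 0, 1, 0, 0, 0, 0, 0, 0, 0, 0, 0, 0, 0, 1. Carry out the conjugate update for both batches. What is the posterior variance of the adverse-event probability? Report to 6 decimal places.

0.002479

The Beta prior is conjugate to a Binomial/Bernoulli likelihood; the update adds successes to α and failures to β.
After batch 1: Beta(8.8+9, 1.9+22) = Beta(17.8, 23.9).
After batch 2: Beta(17.8+9, 23.9+35) = Beta(26.8, 58.9).
Var = αβ/((α+β)²(α+β+1)) = 26.8·58.9/(85.7²·86.7) = 0.002479.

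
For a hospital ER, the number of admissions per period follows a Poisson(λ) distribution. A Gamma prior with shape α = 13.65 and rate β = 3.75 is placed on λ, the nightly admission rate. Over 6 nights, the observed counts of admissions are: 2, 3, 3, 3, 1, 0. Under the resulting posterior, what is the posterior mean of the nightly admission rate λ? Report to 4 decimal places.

With a Gamma(shape α, rate β) prior, the Poisson likelihood is conjugate: the posterior is Gamma(α + ΣXᵢ, β + n).
Sum of counts S = 12 over n = 6 nights.
Posterior: Gamma(α+S, β+n) = Gamma(13.65+12, 3.75+6) = Gamma(25.65, 9.75).
Posterior mean = α/β = 25.65/9.75 = 2.6308.

2.6308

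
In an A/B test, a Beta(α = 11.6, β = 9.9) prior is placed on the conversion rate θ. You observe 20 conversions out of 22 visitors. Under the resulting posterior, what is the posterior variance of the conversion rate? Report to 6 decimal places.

0.004466

The Beta prior is conjugate to a Binomial/Bernoulli likelihood; the update adds successes to α and failures to β.
Posterior: Beta(α+k, β+n−k) = Beta(11.6+20, 9.9+2) = Beta(31.6, 11.9).
Var = αβ/((α+β)²(α+β+1)) = 31.6·11.9/(43.5²·44.5) = 0.004466.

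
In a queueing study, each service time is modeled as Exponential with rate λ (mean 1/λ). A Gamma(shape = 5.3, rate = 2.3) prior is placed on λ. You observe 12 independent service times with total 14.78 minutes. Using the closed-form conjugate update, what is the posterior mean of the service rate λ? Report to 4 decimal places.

With a Gamma(shape α, rate β) prior on the exponential rate λ, the posterior after n observations with total T = Σxᵢ is Gamma(α+n, β+T).
Posterior: Gamma(5.3+12, 2.3+14.78) = Gamma(17.3, 17.08).
Posterior mean of λ = α/β = 17.3/17.08 = 1.0129.

1.0129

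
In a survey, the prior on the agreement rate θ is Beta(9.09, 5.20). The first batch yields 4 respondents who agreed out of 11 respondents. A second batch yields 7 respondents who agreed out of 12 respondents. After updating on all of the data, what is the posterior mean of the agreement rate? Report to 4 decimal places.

The Beta prior is conjugate to a Binomial/Bernoulli likelihood; the update adds successes to α and failures to β.
After batch 1: Beta(9.09+4, 5.20+7) = Beta(13.09, 12.20).
After batch 2: Beta(13.09+7, 12.20+5) = Beta(20.09, 17.20).
Posterior mean = α/(α+β) = 20.09/37.29 = 0.5388.

0.5388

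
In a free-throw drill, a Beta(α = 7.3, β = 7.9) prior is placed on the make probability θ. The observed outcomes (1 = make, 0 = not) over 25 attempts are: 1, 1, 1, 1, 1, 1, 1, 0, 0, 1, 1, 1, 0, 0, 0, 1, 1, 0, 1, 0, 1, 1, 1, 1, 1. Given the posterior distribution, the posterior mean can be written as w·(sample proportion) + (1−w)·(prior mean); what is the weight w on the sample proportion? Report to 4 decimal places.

The Beta prior is conjugate to a Binomial/Bernoulli likelihood; the update adds successes to α and failures to β.
Posterior mean = (α₀+k)/(α₀+β₀+n) = [n/(α₀+β₀+n)]·(k/n) + [(α₀+β₀)/(α₀+β₀+n)]·α₀/(α₀+β₀), so only n and the prior enter the weight.
The weight on the data is w = n/(α₀+β₀+n) = 25/(7.3+7.9+25) = 25/40.2 = 0.6219.

0.6219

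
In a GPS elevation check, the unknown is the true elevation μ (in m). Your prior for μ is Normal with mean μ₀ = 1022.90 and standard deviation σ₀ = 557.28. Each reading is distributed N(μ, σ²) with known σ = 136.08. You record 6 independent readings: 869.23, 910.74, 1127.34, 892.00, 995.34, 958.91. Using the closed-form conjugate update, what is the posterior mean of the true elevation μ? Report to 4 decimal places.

For Normal data with known variance σ², a Normal(μ₀, σ₀²) prior on μ is conjugate. Posterior precision = 1/σ₀² + n/σ²; posterior mean is the precision-weighted average of μ₀ and x̄.
Σxᵢ = 869.23 + 910.74 + 1127.34 + 892.00 + 995.34 + 958.91 = 5753.56, so n·x̄ = 5753.56.
σ₀² = 557.28² = 310560.9984, σ² = 136.08² = 18517.7664; σ² + n·σ₀² = 18517.7664 + 6·310560.9984 = 1881883.7568.
Posterior mean = (μ₀/σ₀² + n·x̄/σ²)/(1/σ₀² + n/σ²) = (σ²·μ₀ + σ₀²·n·x̄)/(σ² + n·σ₀²) = (18517.7664·1022.90 + 310560.9984·5753.56)/1881883.7568 = 1805773161.204864/1881883.7568 = 959.5562.

959.5562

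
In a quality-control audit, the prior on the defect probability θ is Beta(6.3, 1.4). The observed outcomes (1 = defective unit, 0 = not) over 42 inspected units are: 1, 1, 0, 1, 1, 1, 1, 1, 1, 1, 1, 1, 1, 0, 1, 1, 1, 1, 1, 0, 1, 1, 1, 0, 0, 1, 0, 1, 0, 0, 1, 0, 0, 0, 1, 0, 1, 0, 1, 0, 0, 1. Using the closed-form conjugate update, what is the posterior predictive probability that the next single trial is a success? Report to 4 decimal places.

0.6700

The Beta prior is conjugate to a Binomial/Bernoulli likelihood; the update adds successes to α and failures to β.
Posterior: Beta(α+k, β+n−k) = Beta(6.3+27, 1.4+15) = Beta(33.3, 16.4).
For a single future Bernoulli trial, P(success | data) = α/(α+β) = 0.6700.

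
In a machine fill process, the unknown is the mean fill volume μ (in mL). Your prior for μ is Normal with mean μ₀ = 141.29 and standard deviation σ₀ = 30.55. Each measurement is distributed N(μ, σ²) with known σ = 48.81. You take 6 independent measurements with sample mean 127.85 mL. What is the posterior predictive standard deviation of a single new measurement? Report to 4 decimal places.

For Normal data with known variance σ², a Normal(μ₀, σ₀²) prior on μ is conjugate. Posterior precision = 1/σ₀² + n/σ²; posterior mean is the precision-weighted average of μ₀ and x̄.
σ₀² = 30.55² = 933.3025, σ² = 48.81² = 2382.4161; σ² + n·σ₀² = 2382.4161 + 6·933.3025 = 7982.2311.
Posterior precision = 1/σ₀² + n/σ² = 1/933.3025 + 6/2382.4161 = (σ² + n·σ₀²)/(σ₀²σ²) = 7982.2311/(933.3025·2382.4161); posterior variance σₙ² = σ₀²σ²/(σ² + n·σ₀²) = 933.3025·2382.4161/7982.2311 = 278.558072.
Predictive variance for one new observation = σₙ² + σ² = 933.3025·2382.4161/7982.2311 + 2382.4161 = σ²·(σ₀² + 7982.2311)/7982.2311 = 2382.4161·8915.5336/7982.2311 = 2660.974172; SD = √(2382.4161·8915.5336/7982.2311) = 51.5846.

51.5846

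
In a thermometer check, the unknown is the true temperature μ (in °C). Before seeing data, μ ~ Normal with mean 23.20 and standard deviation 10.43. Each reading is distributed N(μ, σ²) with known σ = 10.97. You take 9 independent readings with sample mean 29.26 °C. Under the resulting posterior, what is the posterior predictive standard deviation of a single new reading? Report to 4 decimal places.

For Normal data with known variance σ², a Normal(μ₀, σ₀²) prior on μ is conjugate. Posterior precision = 1/σ₀² + n/σ²; posterior mean is the precision-weighted average of μ₀ and x̄.
σ₀² = 10.43² = 108.7849, σ² = 10.97² = 120.3409; σ² + n·σ₀² = 120.3409 + 9·108.7849 = 1099.405.
Posterior precision = 1/σ₀² + n/σ² = 1/108.7849 + 9/120.3409 = (σ² + n·σ₀²)/(σ₀²σ²) = 1099.405/(108.7849·120.3409); posterior variance σₙ² = σ₀²σ²/(σ² + n·σ₀²) = 108.7849·120.3409/1099.405 = 11.907598.
Predictive variance for one new observation = σₙ² + σ² = 108.7849·120.3409/1099.405 + 120.3409 = σ²·(σ₀² + 1099.405)/1099.405 = 120.3409·1208.1899/1099.405 = 132.248498; SD = √(120.3409·1208.1899/1099.405) = 11.4999.

11.4999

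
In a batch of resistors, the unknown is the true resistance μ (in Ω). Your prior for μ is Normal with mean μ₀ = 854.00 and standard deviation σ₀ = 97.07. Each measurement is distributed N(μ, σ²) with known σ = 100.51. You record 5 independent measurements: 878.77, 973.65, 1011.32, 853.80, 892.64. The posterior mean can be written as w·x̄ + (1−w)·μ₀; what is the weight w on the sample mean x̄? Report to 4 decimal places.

0.8234

For Normal data with known variance σ², a Normal(μ₀, σ₀²) prior on μ is conjugate. Posterior precision = 1/σ₀² + n/σ²; posterior mean is the precision-weighted average of μ₀ and x̄.
σ₀² = 97.07² = 9422.5849, σ² = 100.51² = 10102.2601. Prior precision 1/σ₀² = 1/9422.5849; data precision n/σ² = 5/10102.2601.
w = (n/σ²)/(1/σ₀² + n/σ²) = n·σ₀²/(σ² + n·σ₀²) = 5·9422.5849/(10102.2601 + 5·9422.5849) = 47112.9245/57215.1846 = 0.8234.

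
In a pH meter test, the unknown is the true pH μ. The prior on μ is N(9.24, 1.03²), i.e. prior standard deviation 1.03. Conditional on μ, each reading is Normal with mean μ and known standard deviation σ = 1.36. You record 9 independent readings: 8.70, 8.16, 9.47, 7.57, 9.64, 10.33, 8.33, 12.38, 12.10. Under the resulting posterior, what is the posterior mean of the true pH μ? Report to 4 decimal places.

9.5676

For Normal data with known variance σ², a Normal(μ₀, σ₀²) prior on μ is conjugate. Posterior precision = 1/σ₀² + n/σ²; posterior mean is the precision-weighted average of μ₀ and x̄.
Σxᵢ = 8.70 + 8.16 + 9.47 + 7.57 + 9.64 + 10.33 + 8.33 + 12.38 + 12.10 = 86.68, so n·x̄ = 86.68.
σ₀² = 1.03² = 1.0609, σ² = 1.36² = 1.8496; σ² + n·σ₀² = 1.8496 + 9·1.0609 = 11.3977.
Posterior mean = (μ₀/σ₀² + n·x̄/σ²)/(1/σ₀² + n/σ²) = (σ²·μ₀ + σ₀²·n·x̄)/(σ² + n·σ₀²) = (1.8496·9.24 + 1.0609·86.68)/11.3977 = 109.049116/11.3977 = 9.5676.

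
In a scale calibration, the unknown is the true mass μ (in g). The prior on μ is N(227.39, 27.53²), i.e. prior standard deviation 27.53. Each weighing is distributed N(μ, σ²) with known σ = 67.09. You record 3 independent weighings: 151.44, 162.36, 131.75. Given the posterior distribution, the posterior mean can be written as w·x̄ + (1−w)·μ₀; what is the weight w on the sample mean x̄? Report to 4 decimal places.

0.3356

For Normal data with known variance σ², a Normal(μ₀, σ₀²) prior on μ is conjugate. Posterior precision = 1/σ₀² + n/σ²; posterior mean is the precision-weighted average of μ₀ and x̄.
σ₀² = 27.53² = 757.9009, σ² = 67.09² = 4501.0681. Prior precision 1/σ₀² = 1/757.9009; data precision n/σ² = 3/4501.0681.
w = (n/σ²)/(1/σ₀² + n/σ²) = n·σ₀²/(σ² + n·σ₀²) = 3·757.9009/(4501.0681 + 3·757.9009) = 2273.7027/6774.7708 = 0.3356.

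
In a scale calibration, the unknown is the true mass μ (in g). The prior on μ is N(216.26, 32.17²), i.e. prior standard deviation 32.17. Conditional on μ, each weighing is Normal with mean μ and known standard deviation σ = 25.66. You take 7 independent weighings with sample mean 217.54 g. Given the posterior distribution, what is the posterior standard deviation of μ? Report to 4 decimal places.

For Normal data with known variance σ², a Normal(μ₀, σ₀²) prior on μ is conjugate. Posterior precision = 1/σ₀² + n/σ²; posterior mean is the precision-weighted average of μ₀ and x̄.
σ₀² = 32.17² = 1034.9089, σ² = 25.66² = 658.4356; σ² + n·σ₀² = 658.4356 + 7·1034.9089 = 7902.7979.
Posterior precision = 1/σ₀² + n/σ² = 1/1034.9089 + 7/658.4356 = (σ² + n·σ₀²)/(σ₀²σ²) = 7902.7979/(1034.9089·658.4356); posterior variance σₙ² = σ₀²σ²/(σ² + n·σ₀²) = 1034.9089·658.4356/7902.7979 = 86.225267.
Posterior SD = √σₙ² = √(1034.9089·658.4356/7902.7979) = 9.2858.

9.2858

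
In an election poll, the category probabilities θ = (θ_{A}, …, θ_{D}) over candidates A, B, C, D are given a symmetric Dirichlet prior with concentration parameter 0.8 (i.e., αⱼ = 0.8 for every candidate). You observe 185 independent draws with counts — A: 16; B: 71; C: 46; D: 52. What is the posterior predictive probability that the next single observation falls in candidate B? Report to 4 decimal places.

The Dirichlet prior is conjugate to the Multinomial likelihood: each posterior αⱼ = prior αⱼ + observed count nⱼ.
Posterior concentration: (16.8, 71.8, 46.8, 52.8), total = 188.2.
P(next = B | data) = α_{B}/Σα = 0.3815.

0.3815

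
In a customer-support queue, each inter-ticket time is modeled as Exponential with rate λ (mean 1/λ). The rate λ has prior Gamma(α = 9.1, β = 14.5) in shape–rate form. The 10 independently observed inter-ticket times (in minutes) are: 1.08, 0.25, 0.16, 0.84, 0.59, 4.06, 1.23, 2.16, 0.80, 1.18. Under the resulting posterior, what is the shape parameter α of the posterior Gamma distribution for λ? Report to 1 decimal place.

19.1

With a Gamma(shape α, rate β) prior on the exponential rate λ, the posterior after n observations with total T = Σxᵢ is Gamma(α+n, β+T).
Sum of observations T = 12.35 minutes; n = 10.
Posterior: Gamma(9.1+10, 14.5+12.35) = Gamma(19.1, 26.85).
Posterior α = 19.1.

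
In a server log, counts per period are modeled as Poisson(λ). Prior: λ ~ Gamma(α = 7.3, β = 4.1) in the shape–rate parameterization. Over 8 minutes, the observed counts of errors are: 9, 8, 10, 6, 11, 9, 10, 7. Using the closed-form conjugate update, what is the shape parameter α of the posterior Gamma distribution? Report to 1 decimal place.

77.3

With a Gamma(shape α, rate β) prior, the Poisson likelihood is conjugate: the posterior is Gamma(α + ΣXᵢ, β + n).
Sum of counts S = 70 over n = 8 minutes.
Posterior: Gamma(α+S, β+n) = Gamma(7.3+70, 4.1+8) = Gamma(77.3, 12.1).
Posterior α = 77.3.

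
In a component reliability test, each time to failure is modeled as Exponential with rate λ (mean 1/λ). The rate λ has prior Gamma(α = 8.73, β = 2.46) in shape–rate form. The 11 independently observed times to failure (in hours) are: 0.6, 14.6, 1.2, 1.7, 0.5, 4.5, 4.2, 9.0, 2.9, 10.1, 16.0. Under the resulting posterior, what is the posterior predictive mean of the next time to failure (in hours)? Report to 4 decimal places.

With a Gamma(shape α, rate β) prior on the exponential rate λ, the posterior after n observations with total T = Σxᵢ is Gamma(α+n, β+T).
Sum of observations T = 65.3 hours; n = 11.
Posterior: Gamma(8.73+11, 2.46+65.3) = Gamma(19.73, 67.76).
The predictive distribution for the next observation is Lomax; its mean is β/(α−1) = 67.76/18.73 = 3.6177.

3.6177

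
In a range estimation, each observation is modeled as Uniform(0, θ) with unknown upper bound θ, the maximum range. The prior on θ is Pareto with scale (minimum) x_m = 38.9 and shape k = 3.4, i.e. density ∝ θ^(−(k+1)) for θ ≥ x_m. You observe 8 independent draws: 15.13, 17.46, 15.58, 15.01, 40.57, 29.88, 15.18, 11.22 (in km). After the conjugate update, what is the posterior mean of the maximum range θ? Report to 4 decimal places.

44.4710

A Pareto(scale x_m, shape k) prior on the upper bound θ of Uniform(0, θ) is conjugate: posterior is Pareto(max(x_m, max xᵢ), k + n).
Sample maximum = 40.57; prior scale x_m = 38.9 → posterior scale = max = 40.57.
Posterior shape = 3.4 + 8 = 11.4.
E[θ|data] = k·x_m/(k−1) = 11.4·40.57/10.4 = 44.4710.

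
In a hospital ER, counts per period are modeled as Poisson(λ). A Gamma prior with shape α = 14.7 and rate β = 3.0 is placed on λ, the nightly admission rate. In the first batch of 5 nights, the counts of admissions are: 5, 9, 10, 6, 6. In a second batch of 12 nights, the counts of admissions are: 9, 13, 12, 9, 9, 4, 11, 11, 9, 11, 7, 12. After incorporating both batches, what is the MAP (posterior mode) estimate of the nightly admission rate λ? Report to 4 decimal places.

With a Gamma(shape α, rate β) prior, the Poisson likelihood is conjugate: the posterior is Gamma(α + ΣXᵢ, β + n).
Batch 1: sum of counts S = 36 over n = 5 nights.
After batch 1: Gamma(α+S, β+n) = Gamma(14.7+36, 3.0+5) = Gamma(50.7, 8.0).
Batch 2: sum of counts S = 117 over n = 12 nights.
After batch 2: Gamma(α+S, β+n) = Gamma(50.7+117, 8.0+12) = Gamma(167.7, 20.0).
Mode of Gamma(α,β) for α≥1 is (α−1)/β = 166.7/20.0 = 8.3350.

8.3350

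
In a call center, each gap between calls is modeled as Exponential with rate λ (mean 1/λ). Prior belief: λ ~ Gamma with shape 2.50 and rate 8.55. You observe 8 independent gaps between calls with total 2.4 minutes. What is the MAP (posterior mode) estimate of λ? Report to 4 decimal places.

0.8676

With a Gamma(shape α, rate β) prior on the exponential rate λ, the posterior after n observations with total T = Σxᵢ is Gamma(α+n, β+T).
Posterior: Gamma(2.50+8, 8.55+2.4) = Gamma(10.50, 10.95).
Mode = (α−1)/β = 0.8676.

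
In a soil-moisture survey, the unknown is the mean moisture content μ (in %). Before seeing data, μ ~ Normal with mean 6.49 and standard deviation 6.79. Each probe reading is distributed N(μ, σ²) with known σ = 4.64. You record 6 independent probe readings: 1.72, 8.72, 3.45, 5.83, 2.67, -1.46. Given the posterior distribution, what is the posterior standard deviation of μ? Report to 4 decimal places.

1.8246

For Normal data with known variance σ², a Normal(μ₀, σ₀²) prior on μ is conjugate. Posterior precision = 1/σ₀² + n/σ²; posterior mean is the precision-weighted average of μ₀ and x̄.
σ₀² = 6.79² = 46.1041, σ² = 4.64² = 21.5296; σ² + n·σ₀² = 21.5296 + 6·46.1041 = 298.1542.
Posterior precision = 1/σ₀² + n/σ² = 1/46.1041 + 6/21.5296 = (σ² + n·σ₀²)/(σ₀²σ²) = 298.1542/(46.1041·21.5296); posterior variance σₙ² = σ₀²σ²/(σ² + n·σ₀²) = 46.1041·21.5296/298.1542 = 3.329159.
Posterior SD = √σₙ² = √(46.1041·21.5296/298.1542) = 1.8246.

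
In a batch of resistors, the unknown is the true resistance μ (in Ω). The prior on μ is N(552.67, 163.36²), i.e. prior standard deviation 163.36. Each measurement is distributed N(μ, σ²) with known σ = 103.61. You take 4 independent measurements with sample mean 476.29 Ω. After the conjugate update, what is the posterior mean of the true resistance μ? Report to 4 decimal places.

483.2694

For Normal data with known variance σ², a Normal(μ₀, σ₀²) prior on μ is conjugate. Posterior precision = 1/σ₀² + n/σ²; posterior mean is the precision-weighted average of μ₀ and x̄.
n·x̄ = 4·476.29 = 1905.16.
σ₀² = 163.36² = 26686.4896, σ² = 103.61² = 10735.0321; σ² + n·σ₀² = 10735.0321 + 4·26686.4896 = 117480.9905.
Posterior mean = (μ₀/σ₀² + n·x̄/σ²)/(1/σ₀² + n/σ²) = (σ²·μ₀ + σ₀²·n·x̄)/(σ² + n·σ₀²) = (10735.0321·552.67 + 26686.4896·1905.16)/117480.9905 = 56774962.717043/117480.9905 = 483.2694.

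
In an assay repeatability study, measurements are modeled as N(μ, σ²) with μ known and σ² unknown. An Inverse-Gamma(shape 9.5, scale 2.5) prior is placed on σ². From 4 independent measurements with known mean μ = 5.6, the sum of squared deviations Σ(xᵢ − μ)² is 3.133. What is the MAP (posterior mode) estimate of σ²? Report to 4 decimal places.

0.3253

With known mean μ and an Inverse-Gamma(α, β) prior on σ², the Normal likelihood is conjugate: posterior is Inv-Gamma(α + n/2, β + Σ(xᵢ−μ)²/2).
Posterior: Inv-Gamma(9.5 + 4/2, 2.5 + 3.133/2) = Inv-Gamma(11.50, 4.0665).
Mode = β/(α+1) = 4.0665/12.50 = 0.3253.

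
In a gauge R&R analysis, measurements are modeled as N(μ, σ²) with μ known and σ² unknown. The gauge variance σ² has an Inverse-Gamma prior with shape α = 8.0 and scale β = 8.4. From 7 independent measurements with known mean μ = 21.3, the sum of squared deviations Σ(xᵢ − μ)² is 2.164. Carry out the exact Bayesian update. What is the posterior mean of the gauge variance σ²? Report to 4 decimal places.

With known mean μ and an Inverse-Gamma(α, β) prior on σ², the Normal likelihood is conjugate: posterior is Inv-Gamma(α + n/2, β + Σ(xᵢ−μ)²/2).
Posterior: Inv-Gamma(8.0 + 7/2, 8.4 + 2.164/2) = Inv-Gamma(11.50, 9.4820).
E[σ²|data] = β/(α−1) = 9.4820/10.50 = 0.9030.

0.9030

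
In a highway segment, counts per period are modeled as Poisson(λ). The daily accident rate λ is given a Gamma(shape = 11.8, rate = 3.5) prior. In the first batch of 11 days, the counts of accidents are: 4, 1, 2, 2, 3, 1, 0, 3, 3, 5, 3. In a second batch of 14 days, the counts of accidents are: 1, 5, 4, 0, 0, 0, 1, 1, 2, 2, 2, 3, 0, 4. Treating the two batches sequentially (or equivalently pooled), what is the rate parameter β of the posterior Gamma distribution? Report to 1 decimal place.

28.5

With a Gamma(shape α, rate β) prior, the Poisson likelihood is conjugate: the posterior is Gamma(α + ΣXᵢ, β + n).
Batch 1: sum of counts S = 27 over n = 11 days.
After batch 1: Gamma(α+S, β+n) = Gamma(11.8+27, 3.5+11) = Gamma(38.8, 14.5).
Batch 2: sum of counts S = 25 over n = 14 days.
After batch 2: Gamma(α+S, β+n) = Gamma(38.8+25, 14.5+14) = Gamma(63.8, 28.5).
Posterior β = 28.5.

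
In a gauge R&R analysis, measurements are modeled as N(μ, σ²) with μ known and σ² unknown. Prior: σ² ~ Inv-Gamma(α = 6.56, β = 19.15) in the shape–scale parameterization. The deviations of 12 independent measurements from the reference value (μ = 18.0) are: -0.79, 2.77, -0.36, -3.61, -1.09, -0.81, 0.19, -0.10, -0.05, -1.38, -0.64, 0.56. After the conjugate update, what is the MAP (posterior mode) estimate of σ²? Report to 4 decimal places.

2.3702

With known mean μ and an Inverse-Gamma(α, β) prior on σ², the Normal likelihood is conjugate: posterior is Inv-Gamma(α + n/2, β + Σ(xᵢ−μ)²/2).
Σ(xᵢ−μ)² = (-0.79)² + (2.77)² + (-0.36)² + (-3.61)² + (-1.09)² + (-0.81)² + (0.19)² + (-0.10)² + (-0.05)² + (-1.38)² + (-0.64)² + (0.56)² = 25.9791.
Posterior: Inv-Gamma(6.56 + 12/2, 19.15 + 25.9791/2) = Inv-Gamma(12.56, 32.13955).
Mode = β/(α+1) = 32.13955/13.56 = 2.3702.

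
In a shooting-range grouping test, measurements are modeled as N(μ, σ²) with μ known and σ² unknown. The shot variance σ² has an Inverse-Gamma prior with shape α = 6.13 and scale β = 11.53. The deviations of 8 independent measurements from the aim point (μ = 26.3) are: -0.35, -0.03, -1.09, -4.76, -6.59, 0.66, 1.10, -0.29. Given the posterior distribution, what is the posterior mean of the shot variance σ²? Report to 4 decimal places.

5.0486

With known mean μ and an Inverse-Gamma(α, β) prior on σ², the Normal likelihood is conjugate: posterior is Inv-Gamma(α + n/2, β + Σ(xᵢ−μ)²/2).
Σ(xᵢ−μ)² = (-0.35)² + (-0.03)² + (-1.09)² + (-4.76)² + (-6.59)² + (0.66)² + (1.10)² + (-0.29)² = 69.1269.
Posterior: Inv-Gamma(6.13 + 8/2, 11.53 + 69.1269/2) = Inv-Gamma(10.13, 46.09345).
E[σ²|data] = β/(α−1) = 46.09345/9.13 = 5.0486.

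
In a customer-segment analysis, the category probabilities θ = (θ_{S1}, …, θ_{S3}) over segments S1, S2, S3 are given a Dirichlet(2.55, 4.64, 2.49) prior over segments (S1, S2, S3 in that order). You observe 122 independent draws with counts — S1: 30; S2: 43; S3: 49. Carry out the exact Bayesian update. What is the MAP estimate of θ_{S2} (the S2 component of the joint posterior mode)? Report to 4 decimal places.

0.3624

The Dirichlet prior is conjugate to the Multinomial likelihood: each posterior αⱼ = prior αⱼ + observed count nⱼ.
Posterior concentration: (32.55, 47.64, 51.49), total = 131.68.
Joint mode component: (α_{S2}−1)/(Σα−K) = 46.64/128.68 = 0.3624.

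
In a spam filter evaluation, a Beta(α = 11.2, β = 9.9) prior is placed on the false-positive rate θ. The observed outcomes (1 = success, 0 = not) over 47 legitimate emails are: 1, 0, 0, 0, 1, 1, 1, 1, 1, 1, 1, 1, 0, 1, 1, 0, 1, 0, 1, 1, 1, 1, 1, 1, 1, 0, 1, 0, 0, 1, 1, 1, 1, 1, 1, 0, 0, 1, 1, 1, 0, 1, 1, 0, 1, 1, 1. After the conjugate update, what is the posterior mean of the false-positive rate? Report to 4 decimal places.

The Beta prior is conjugate to a Binomial/Bernoulli likelihood; the update adds successes to α and failures to β.
Posterior: Beta(α+k, β+n−k) = Beta(11.2+34, 9.9+13) = Beta(45.2, 22.9).
Posterior mean = α/(α+β) = 45.2/68.1 = 0.6637.

0.6637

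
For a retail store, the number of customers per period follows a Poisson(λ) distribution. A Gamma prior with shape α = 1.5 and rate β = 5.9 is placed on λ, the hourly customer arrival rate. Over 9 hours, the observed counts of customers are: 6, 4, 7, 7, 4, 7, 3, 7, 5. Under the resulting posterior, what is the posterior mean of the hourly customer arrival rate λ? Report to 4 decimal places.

With a Gamma(shape α, rate β) prior, the Poisson likelihood is conjugate: the posterior is Gamma(α + ΣXᵢ, β + n).
Sum of counts S = 50 over n = 9 hours.
Posterior: Gamma(α+S, β+n) = Gamma(1.5+50, 5.9+9) = Gamma(51.5, 14.9).
Posterior mean = α/β = 51.5/14.9 = 3.4564.

3.4564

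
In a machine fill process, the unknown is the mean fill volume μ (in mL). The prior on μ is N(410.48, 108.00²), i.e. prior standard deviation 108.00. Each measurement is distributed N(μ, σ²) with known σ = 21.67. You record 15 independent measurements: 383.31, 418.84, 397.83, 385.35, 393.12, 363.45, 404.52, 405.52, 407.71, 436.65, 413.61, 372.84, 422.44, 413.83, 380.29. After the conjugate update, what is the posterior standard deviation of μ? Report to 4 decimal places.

5.5877

For Normal data with known variance σ², a Normal(μ₀, σ₀²) prior on μ is conjugate. Posterior precision = 1/σ₀² + n/σ²; posterior mean is the precision-weighted average of μ₀ and x̄.
σ₀² = 108.00² = 11664, σ² = 21.67² = 469.5889; σ² + n·σ₀² = 469.5889 + 15·11664 = 175429.5889.
Posterior precision = 1/σ₀² + n/σ² = 1/11664 + 15/469.5889 = (σ² + n·σ₀²)/(σ₀²σ²) = 175429.5889/(11664·469.5889); posterior variance σₙ² = σ₀²σ²/(σ² + n·σ₀²) = 11664·469.5889/175429.5889 = 31.222127.
Posterior SD = √σₙ² = √(11664·469.5889/175429.5889) = 5.5877.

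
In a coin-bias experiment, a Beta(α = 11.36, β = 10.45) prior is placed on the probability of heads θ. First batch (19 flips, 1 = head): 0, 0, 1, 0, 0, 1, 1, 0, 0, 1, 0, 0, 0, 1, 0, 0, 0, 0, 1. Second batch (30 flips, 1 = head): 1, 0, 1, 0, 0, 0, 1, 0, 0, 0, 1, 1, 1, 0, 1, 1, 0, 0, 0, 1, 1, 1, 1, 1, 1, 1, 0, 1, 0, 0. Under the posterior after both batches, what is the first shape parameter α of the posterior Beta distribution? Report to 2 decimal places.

33.36

The Beta prior is conjugate to a Binomial/Bernoulli likelihood; the update adds successes to α and failures to β.
After batch 1: Beta(11.36+6, 10.45+13) = Beta(17.36, 23.45).
After batch 2: Beta(17.36+16, 23.45+14) = Beta(33.36, 37.45).
Posterior α = 33.36.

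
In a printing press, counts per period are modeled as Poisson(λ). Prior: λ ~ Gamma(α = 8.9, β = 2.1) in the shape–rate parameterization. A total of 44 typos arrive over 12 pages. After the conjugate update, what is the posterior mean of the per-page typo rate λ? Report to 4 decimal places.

With a Gamma(shape α, rate β) prior, the Poisson likelihood is conjugate: the posterior is Gamma(α + ΣXᵢ, β + n).
Posterior: Gamma(α+S, β+n) = Gamma(8.9+44, 2.1+12) = Gamma(52.9, 14.1).
Posterior mean = α/β = 52.9/14.1 = 3.7518.

3.7518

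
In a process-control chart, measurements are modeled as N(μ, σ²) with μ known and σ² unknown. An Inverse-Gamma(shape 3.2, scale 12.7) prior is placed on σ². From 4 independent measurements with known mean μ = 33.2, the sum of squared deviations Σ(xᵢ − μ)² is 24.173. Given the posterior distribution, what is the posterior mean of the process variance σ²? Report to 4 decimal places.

With known mean μ and an Inverse-Gamma(α, β) prior on σ², the Normal likelihood is conjugate: posterior is Inv-Gamma(α + n/2, β + Σ(xᵢ−μ)²/2).
Posterior: Inv-Gamma(3.2 + 4/2, 12.7 + 24.173/2) = Inv-Gamma(5.20, 24.7865).
E[σ²|data] = β/(α−1) = 24.7865/4.20 = 5.9015.

5.9015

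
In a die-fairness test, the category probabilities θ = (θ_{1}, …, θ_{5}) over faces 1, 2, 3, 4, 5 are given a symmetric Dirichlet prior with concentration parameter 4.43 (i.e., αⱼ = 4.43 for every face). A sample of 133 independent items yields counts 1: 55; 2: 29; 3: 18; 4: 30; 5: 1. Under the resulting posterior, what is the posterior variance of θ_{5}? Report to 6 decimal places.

0.000216

The Dirichlet prior is conjugate to the Multinomial likelihood: each posterior αⱼ = prior αⱼ + observed count nⱼ.
Posterior concentration: (59.43, 33.43, 22.43, 34.43, 5.43), total = 155.15.
Var[θ_j] = α_j(Σα−α_j)/((Σα)²(Σα+1)) = 5.43·149.72/(155.15²·156.15) = 0.000216.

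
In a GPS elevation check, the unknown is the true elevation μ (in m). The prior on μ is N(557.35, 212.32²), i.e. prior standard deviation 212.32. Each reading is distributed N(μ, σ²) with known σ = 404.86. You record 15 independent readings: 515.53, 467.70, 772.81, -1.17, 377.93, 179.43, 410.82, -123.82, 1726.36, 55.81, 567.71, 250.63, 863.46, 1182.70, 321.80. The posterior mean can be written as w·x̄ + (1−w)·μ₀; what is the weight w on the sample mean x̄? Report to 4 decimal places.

For Normal data with known variance σ², a Normal(μ₀, σ₀²) prior on μ is conjugate. Posterior precision = 1/σ₀² + n/σ²; posterior mean is the precision-weighted average of μ₀ and x̄.
σ₀² = 212.32² = 45079.7824, σ² = 404.86² = 163911.6196. Prior precision 1/σ₀² = 1/45079.7824; data precision n/σ² = 15/163911.6196.
w = (n/σ²)/(1/σ₀² + n/σ²) = n·σ₀²/(σ² + n·σ₀²) = 15·45079.7824/(163911.6196 + 15·45079.7824) = 676196.736/840108.3556 = 0.8049.

0.8049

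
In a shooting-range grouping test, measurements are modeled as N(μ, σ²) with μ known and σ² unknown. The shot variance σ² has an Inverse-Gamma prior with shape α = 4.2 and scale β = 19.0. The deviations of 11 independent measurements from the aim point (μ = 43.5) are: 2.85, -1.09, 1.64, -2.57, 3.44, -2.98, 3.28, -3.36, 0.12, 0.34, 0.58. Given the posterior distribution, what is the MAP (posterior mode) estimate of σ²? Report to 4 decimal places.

4.6651

With known mean μ and an Inverse-Gamma(α, β) prior on σ², the Normal likelihood is conjugate: posterior is Inv-Gamma(α + n/2, β + Σ(xᵢ−μ)²/2).
Σ(xᵢ−μ)² = (2.85)² + (-1.09)² + (1.64)² + (-2.57)² + (3.44)² + (-2.98)² + (3.28)² + (-3.36)² + (0.12)² + (0.34)² + (0.58)² = 61.8335.
Posterior: Inv-Gamma(4.2 + 11/2, 19.0 + 61.8335/2) = Inv-Gamma(9.70, 49.91675).
Mode = β/(α+1) = 49.91675/10.70 = 4.6651.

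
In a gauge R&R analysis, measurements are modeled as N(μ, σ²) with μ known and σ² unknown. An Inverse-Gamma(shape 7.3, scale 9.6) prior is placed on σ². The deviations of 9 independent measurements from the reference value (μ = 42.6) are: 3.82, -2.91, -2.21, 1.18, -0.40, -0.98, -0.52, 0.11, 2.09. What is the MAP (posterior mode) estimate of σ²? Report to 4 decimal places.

With known mean μ and an Inverse-Gamma(α, β) prior on σ², the Normal likelihood is conjugate: posterior is Inv-Gamma(α + n/2, β + Σ(xᵢ−μ)²/2).
Σ(xᵢ−μ)² = (3.82)² + (-2.91)² + (-2.21)² + (1.18)² + (-0.40)² + (-0.98)² + (-0.52)² + (0.11)² + (2.09)² = 35.1080.
Posterior: Inv-Gamma(7.3 + 9/2, 9.6 + 35.1080/2) = Inv-Gamma(11.80, 27.15400).
Mode = β/(α+1) = 27.15400/12.80 = 2.1214.

2.1214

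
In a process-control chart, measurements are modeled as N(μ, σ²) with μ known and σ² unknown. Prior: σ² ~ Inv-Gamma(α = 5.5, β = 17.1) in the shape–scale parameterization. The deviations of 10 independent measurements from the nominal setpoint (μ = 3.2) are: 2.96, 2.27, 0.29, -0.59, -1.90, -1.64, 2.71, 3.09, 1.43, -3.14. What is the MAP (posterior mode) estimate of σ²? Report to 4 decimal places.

3.6367

With known mean μ and an Inverse-Gamma(α, β) prior on σ², the Normal likelihood is conjugate: posterior is Inv-Gamma(α + n/2, β + Σ(xᵢ−μ)²/2).
Σ(xᵢ−μ)² = (2.96)² + (2.27)² + (0.29)² + (-0.59)² + (-1.90)² + (-1.64)² + (2.71)² + (3.09)² + (1.43)² + (-3.14)² = 49.4430.
Posterior: Inv-Gamma(5.5 + 10/2, 17.1 + 49.4430/2) = Inv-Gamma(10.50, 41.82150).
Mode = β/(α+1) = 41.82150/11.50 = 3.6367.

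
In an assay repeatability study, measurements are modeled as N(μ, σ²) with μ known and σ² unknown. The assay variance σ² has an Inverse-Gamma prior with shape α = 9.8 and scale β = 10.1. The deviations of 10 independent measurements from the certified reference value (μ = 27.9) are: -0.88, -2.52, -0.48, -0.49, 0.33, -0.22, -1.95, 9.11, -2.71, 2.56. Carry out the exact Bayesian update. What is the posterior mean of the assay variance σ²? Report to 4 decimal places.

With known mean μ and an Inverse-Gamma(α, β) prior on σ², the Normal likelihood is conjugate: posterior is Inv-Gamma(α + n/2, β + Σ(xᵢ−μ)²/2).
Σ(xᵢ−μ)² = (-0.88)² + (-2.52)² + (-0.48)² + (-0.49)² + (0.33)² + (-0.22)² + (-1.95)² + (9.11)² + (-2.71)² + (2.56)² = 108.4449.
Posterior: Inv-Gamma(9.8 + 10/2, 10.1 + 108.4449/2) = Inv-Gamma(14.80, 64.32245).
E[σ²|data] = β/(α−1) = 64.32245/13.80 = 4.6610.

4.6610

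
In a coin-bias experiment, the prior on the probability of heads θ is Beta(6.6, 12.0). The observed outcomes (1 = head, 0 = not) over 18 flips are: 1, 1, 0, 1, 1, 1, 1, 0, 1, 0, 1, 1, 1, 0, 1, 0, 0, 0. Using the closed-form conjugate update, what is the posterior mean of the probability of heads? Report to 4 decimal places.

0.4809

The Beta prior is conjugate to a Binomial/Bernoulli likelihood; the update adds successes to α and failures to β.
Posterior: Beta(α+k, β+n−k) = Beta(6.6+11, 12.0+7) = Beta(17.6, 19.0).
Posterior mean = α/(α+β) = 17.6/36.6 = 0.4809.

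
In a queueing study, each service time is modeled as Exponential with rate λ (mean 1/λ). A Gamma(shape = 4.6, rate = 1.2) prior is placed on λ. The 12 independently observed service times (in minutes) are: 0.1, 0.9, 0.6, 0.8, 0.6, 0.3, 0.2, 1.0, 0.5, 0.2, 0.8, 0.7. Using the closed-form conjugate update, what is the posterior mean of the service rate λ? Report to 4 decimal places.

With a Gamma(shape α, rate β) prior on the exponential rate λ, the posterior after n observations with total T = Σxᵢ is Gamma(α+n, β+T).
Sum of observations T = 6.7 minutes; n = 12.
Posterior: Gamma(4.6+12, 1.2+6.7) = Gamma(16.6, 7.9).
Posterior mean of λ = α/β = 16.6/7.9 = 2.1013.

2.1013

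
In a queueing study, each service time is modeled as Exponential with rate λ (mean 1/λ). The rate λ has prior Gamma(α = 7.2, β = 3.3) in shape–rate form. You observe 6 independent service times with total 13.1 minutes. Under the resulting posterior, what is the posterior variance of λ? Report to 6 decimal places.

With a Gamma(shape α, rate β) prior on the exponential rate λ, the posterior after n observations with total T = Σxᵢ is Gamma(α+n, β+T).
Posterior: Gamma(7.2+6, 3.3+13.1) = Gamma(13.2, 16.4).
Var = α/β² = 0.049078.

0.049078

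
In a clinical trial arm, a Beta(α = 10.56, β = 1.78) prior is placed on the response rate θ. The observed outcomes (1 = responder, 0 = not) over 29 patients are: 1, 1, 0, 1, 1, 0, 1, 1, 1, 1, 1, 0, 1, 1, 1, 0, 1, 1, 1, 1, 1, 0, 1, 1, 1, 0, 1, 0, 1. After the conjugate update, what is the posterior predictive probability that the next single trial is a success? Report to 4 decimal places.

0.7876

The Beta prior is conjugate to a Binomial/Bernoulli likelihood; the update adds successes to α and failures to β.
Posterior: Beta(α+k, β+n−k) = Beta(10.56+22, 1.78+7) = Beta(32.56, 8.78).
For a single future Bernoulli trial, P(success | data) = α/(α+β) = 0.7876.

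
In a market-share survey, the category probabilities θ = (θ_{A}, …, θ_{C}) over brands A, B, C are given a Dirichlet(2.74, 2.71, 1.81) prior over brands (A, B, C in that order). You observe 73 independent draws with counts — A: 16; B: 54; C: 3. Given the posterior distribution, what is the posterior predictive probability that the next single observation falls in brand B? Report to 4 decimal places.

0.7066

The Dirichlet prior is conjugate to the Multinomial likelihood: each posterior αⱼ = prior αⱼ + observed count nⱼ.
Posterior concentration: (18.74, 56.71, 4.81), total = 80.26.
P(next = B | data) = α_{B}/Σα = 0.7066.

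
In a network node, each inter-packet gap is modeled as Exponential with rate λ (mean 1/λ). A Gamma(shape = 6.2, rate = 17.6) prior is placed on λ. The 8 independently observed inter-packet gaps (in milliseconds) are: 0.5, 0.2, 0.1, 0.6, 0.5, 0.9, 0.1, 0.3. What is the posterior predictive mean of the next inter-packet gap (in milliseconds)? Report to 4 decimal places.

1.5758

With a Gamma(shape α, rate β) prior on the exponential rate λ, the posterior after n observations with total T = Σxᵢ is Gamma(α+n, β+T).
Sum of observations T = 3.2 milliseconds; n = 8.
Posterior: Gamma(6.2+8, 17.6+3.2) = Gamma(14.2, 20.8).
The predictive distribution for the next observation is Lomax; its mean is β/(α−1) = 20.8/13.2 = 1.5758.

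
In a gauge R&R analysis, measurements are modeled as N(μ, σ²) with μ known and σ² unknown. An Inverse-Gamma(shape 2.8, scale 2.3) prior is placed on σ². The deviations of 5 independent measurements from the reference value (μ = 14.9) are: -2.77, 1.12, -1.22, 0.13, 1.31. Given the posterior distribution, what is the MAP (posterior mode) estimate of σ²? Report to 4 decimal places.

1.3293

With known mean μ and an Inverse-Gamma(α, β) prior on σ², the Normal likelihood is conjugate: posterior is Inv-Gamma(α + n/2, β + Σ(xᵢ−μ)²/2).
Σ(xᵢ−μ)² = (-2.77)² + (1.12)² + (-1.22)² + (0.13)² + (1.31)² = 12.1487.
Posterior: Inv-Gamma(2.8 + 5/2, 2.3 + 12.1487/2) = Inv-Gamma(5.30, 8.37435).
Mode = β/(α+1) = 8.37435/6.30 = 1.3293.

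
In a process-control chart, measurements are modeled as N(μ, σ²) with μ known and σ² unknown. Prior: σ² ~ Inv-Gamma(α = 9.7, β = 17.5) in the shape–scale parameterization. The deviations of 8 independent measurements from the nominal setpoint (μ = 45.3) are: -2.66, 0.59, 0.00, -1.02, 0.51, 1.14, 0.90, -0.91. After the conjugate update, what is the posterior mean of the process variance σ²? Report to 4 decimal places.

With known mean μ and an Inverse-Gamma(α, β) prior on σ², the Normal likelihood is conjugate: posterior is Inv-Gamma(α + n/2, β + Σ(xᵢ−μ)²/2).
Σ(xᵢ−μ)² = (-2.66)² + (0.59)² + (0.00)² + (-1.02)² + (0.51)² + (1.14)² + (0.90)² + (-0.91)² = 11.6619.
Posterior: Inv-Gamma(9.7 + 8/2, 17.5 + 11.6619/2) = Inv-Gamma(13.70, 23.33095).
E[σ²|data] = β/(α−1) = 23.33095/12.70 = 1.8371.

1.8371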